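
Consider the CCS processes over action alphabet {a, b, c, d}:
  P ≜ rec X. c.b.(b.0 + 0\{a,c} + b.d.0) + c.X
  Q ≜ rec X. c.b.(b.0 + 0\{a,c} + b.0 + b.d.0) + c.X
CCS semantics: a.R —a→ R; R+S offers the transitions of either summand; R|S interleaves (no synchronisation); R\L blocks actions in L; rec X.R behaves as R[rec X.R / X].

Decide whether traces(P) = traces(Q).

P's transition system — 5 states:
  s0 = rec X. c.b.(b.0 + 0\{a,c} + b.d.0) + c.X | -c-> s0, -c-> s1
  s1 = b.(b.0 + 0\{a,c} + b.d.0) | -b-> s2
  s2 = b.0 + 0\{a,c} + b.d.0 | -b-> s3, -b-> s4
  s3 = 0 | deadlocked
  s4 = d.0 | -d-> s3
Q's transition system — 5 states:
  t0 = rec X. c.b.(b.0 + 0\{a,c} + b.0 + b.d.0) + c.X | -c-> t0, -c-> t1
  t1 = b.(b.0 + 0\{a,c} + b.0 + b.d.0) | -b-> t2
  t2 = b.0 + 0\{a,c} + b.0 + b.d.0 | -b-> t3, -b-> t4
  t3 = 0 | deadlocked
  t4 = d.0 | -d-> t3
Bisimilarity quotient blocks:
  B0 = {s0, t0}
  B1 = {s1, t1}
  B2 = {s2, t2}
  B3 = {s4, t4}
  B4 = {s3, t3}
s0 ∈ B0, t0 ∈ B0 → same block
Bisimilar ⇒ trace-equivalent.

trace-equivalent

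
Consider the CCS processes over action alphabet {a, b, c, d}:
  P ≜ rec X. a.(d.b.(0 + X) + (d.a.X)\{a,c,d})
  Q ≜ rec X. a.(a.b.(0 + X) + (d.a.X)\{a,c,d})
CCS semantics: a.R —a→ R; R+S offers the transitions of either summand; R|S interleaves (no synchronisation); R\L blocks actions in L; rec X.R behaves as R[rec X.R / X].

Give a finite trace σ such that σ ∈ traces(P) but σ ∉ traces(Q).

ad

P's transition system — 4 states:
  p0 = rec X. a.(d.b.(0 + X) + (d.a.X)\{a,c,d}) :: ··a··> p1
  p1 = d.b.(0 + (rec X. a.(d.b.(0 + X) + (d.a.X)\{a,c,d}))) + (d.a.(rec X. a.(d.b.(0 + X) + (d.a.X)\{a,c,d})))\{a,c,d} :: ··d··> p2
  p2 = b.(0 + (rec X. a.(d.b.(0 + X) + (d.a.X)\{a,c,d}))) :: ··b··> p3
  p3 = 0 + (rec X. a.(d.b.(0 + X) + (d.a.X)\{a,c,d})) :: ··a··> p1
Q's transition system — 4 states:
  q0 = rec X. a.(a.b.(0 + X) + (d.a.X)\{a,c,d}) :: ··a··> q1
  q1 = a.b.(0 + (rec X. a.(a.b.(0 + X) + (d.a.X)\{a,c,d}))) + (d.a.(rec X. a.(a.b.(0 + X) + (d.a.X)\{a,c,d})))\{a,c,d} :: ··a··> q2
  q2 = b.(0 + (rec X. a.(a.b.(0 + X) + (d.a.X)\{a,c,d}))) :: ··b··> q3
  q3 = 0 + (rec X. a.(a.b.(0 + X) + (d.a.X)\{a,c,d})) :: ··a··> q1
Trace ⟨ad⟩ through P, begin at {p0}:
  [1] a ⇒ {p1}
  [2] d ⇒ {p2}
  — P admits the full trace.
Trace ⟨ad⟩ through Q, begin at {q0}:
  [1] a ⇒ {q1}
  [2] d ⇒ ∅  — Q cannot continue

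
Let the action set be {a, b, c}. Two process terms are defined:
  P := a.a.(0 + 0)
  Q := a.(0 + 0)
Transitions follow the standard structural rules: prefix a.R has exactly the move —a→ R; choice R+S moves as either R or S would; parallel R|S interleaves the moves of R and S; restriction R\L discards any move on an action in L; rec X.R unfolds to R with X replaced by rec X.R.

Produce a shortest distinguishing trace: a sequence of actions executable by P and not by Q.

Reachable graph of P (3 states):
  s0 = a.a.(0 + 0) | -a-> s1
  s1 = a.(0 + 0) | -a-> s2
  s2 = 0 + 0 | deadlocked
Reachable graph of Q (2 states):
  t0 = a.(0 + 0) | -a-> t1
  t1 = 0 + 0 | deadlocked
Executing aa from P (initial set {s0}):
  step 1 (a): {s1}
  step 2 (a): {s2}
  ✓ P
Executing aa from Q (initial set {t0}):
  step 1 (a): {t1}
  step 2 (a): no successor for Q

aa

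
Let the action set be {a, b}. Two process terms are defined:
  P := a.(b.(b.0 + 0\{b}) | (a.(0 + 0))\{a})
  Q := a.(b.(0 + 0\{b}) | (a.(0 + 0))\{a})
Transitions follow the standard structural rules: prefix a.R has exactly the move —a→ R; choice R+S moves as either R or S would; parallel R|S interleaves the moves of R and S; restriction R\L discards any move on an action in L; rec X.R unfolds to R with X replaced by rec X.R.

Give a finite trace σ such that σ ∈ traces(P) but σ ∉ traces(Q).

abb

P's transition system — 4 states:
  p0 = a.(b.(b.0 + 0\{b}) | (a.(0 + 0))\{a}) ⊢ --a--▸ p1
  p1 = b.(b.0 + 0\{b}) | (a.(0 + 0))\{a} ⊢ --b--▸ p2
  p2 = (b.0 + 0\{b}) | (a.(0 + 0))\{a} ⊢ --b--▸ p3
  p3 = 0 | (a.(0 + 0))\{a} ⊢ ·
Q's transition system — 3 states:
  q0 = a.(b.(0 + 0\{b}) | (a.(0 + 0))\{a}) ⊢ --a--▸ q1
  q1 = b.(0 + 0\{b}) | (a.(0 + 0))\{a} ⊢ --b--▸ q2
  q2 = (0 + 0\{b}) | (a.(0 + 0))\{a} ⊢ ·
Executing abb from P (initial set {p0}):
  after a @ step 1: {p1}
  after b @ step 2: {p2}
  after b @ step 3: {p3}
  P completes σ.
Executing abb from Q (initial set {q0}):
  after a @ step 1: {q1}
  after b @ step 2: {q2}
  after b @ step 3: ∅  — Q cannot continue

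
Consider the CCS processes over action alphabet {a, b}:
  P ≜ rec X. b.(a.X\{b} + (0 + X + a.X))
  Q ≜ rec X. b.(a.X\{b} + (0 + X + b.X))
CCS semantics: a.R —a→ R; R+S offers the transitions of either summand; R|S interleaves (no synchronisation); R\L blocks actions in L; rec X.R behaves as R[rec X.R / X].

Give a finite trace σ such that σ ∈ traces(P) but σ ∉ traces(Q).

P's transition system — 3 states:
  p0 = rec X. b.(a.X\{b} + (0 + X + a.X)) ⊢ —b→ p1
  p1 = a.(rec X. b.(a.X\{b} + (0 + X + a.X)))\{b} + (0 + (rec X. b.(a.X\{b} + (0 + X + a.X))) + a.(rec X. b.(a.X\{b} + (0 + X + a.X)))) ⊢ —a→ p0, —a→ p2, —b→ p1
  p2 = (rec X. b.(a.X\{b} + (0 + X + a.X)))\{b} ⊢ (no moves)
Q's transition system — 3 states:
  q0 = rec X. b.(a.X\{b} + (0 + X + b.X)) ⊢ —b→ q1
  q1 = a.(rec X. b.(a.X\{b} + (0 + X + b.X)))\{b} + (0 + (rec X. b.(a.X\{b} + (0 + X + b.X))) + b.(rec X. b.(a.X\{b} + (0 + X + b.X)))) ⊢ —a→ q2, —b→ q0, —b→ q1
  q2 = (rec X. b.(a.X\{b} + (0 + X + b.X)))\{b} ⊢ (no moves)
Run σ = ⟨bab⟩ on P: start {p0}
  after b @ step 1: {p1}
  after a @ step 2: {p0, p2}
  after b @ step 3: {p1}
  P completes σ.
Run σ = ⟨bab⟩ on Q: start {q0}
  after b @ step 1: {q1}
  after a @ step 2: {q2}
  after b @ step 3: no successor for Q

bab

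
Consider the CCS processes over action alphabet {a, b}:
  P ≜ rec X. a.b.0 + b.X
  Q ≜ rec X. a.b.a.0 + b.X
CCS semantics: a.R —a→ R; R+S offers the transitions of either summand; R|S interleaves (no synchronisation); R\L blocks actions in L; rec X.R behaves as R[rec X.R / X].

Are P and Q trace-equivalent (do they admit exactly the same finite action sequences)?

trace-distinct — witness ⟨aba⟩

LTS(P): 3 reachable states
  s0 = rec X. a.b.0 + b.X → --a--▸ s1, --b--▸ s0
  s1 = b.0 → --b--▸ s2
  s2 = 0 → deadlocked
LTS(Q): 4 reachable states
  t0 = rec X. a.b.a.0 + b.X → --a--▸ t1, --b--▸ t0
  t1 = b.a.0 → --b--▸ t2
  t2 = a.0 → --a--▸ t3
  t3 = 0 → deadlocked
Executing aba from Q (initial set {t0}):
  step 1 (a): {t1}
  step 2 (b): {t2}
  step 3 (a): {t3}
  ✓ Q
Executing aba from P (initial set {s0}):
  step 1 (a): {s1}
  step 2 (b): {s2}
  step 3 (a): no successor for P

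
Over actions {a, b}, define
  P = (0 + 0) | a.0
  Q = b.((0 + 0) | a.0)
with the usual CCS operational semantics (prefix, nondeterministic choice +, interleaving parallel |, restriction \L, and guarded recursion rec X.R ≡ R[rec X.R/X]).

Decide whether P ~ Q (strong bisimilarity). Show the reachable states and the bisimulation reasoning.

NO

P's transition system — 2 states:
  p0 = (0 + 0) | a.0 :: -a-> p1
  p1 = (0 + 0) | 0 :: ·
Q's transition system — 3 states:
  q0 = b.((0 + 0) | a.0) :: -b-> q1
  q1 = (0 + 0) | a.0 :: -a-> q2
  q2 = (0 + 0) | 0 :: ·
Bisimilarity quotient blocks:
  B0 = {p0, q1}
  B1 = {p1, q2}
  B2 = {q0}
p0 ∈ B0, q0 ∈ B2 → different blocks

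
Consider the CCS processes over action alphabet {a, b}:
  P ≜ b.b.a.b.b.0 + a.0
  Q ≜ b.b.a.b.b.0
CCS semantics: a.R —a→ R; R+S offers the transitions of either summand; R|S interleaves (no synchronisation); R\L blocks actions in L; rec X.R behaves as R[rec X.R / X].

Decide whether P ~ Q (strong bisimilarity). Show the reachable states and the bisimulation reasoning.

P's transition system — 6 states:
  s0 = b.b.a.b.b.0 + a.0 :: =a=> s1, =b=> s2
  s1 = 0 :: ∅
  s2 = b.a.b.b.0 :: =b=> s3
  s3 = a.b.b.0 :: =a=> s4
  s4 = b.b.0 :: =b=> s5
  s5 = b.0 :: =b=> s1
Q's transition system — 6 states:
  t0 = b.b.a.b.b.0 :: =b=> t1
  t1 = b.a.b.b.0 :: =b=> t2
  t2 = a.b.b.0 :: =a=> t3
  t3 = b.b.0 :: =b=> t4
  t4 = b.0 :: =b=> t5
  t5 = 0 :: ∅
Coarsest stable partition (strong bisimilarity classes):
  B0 = {s0}
  B1 = {s1, t5}
  B2 = {s2, t1}
  B3 = {s3, t2}
  B4 = {s4, t3}
  B5 = {s5, t4}
  B6 = {t0}
s0 ∈ B0, t0 ∈ B6 → different blocks

P ≁ Q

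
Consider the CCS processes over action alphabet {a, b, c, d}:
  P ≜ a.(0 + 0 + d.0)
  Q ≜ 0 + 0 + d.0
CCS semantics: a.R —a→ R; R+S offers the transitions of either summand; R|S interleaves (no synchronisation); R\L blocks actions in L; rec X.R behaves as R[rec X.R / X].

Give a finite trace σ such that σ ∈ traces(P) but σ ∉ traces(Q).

Reachable graph of P (3 states):
  m0 = a.(0 + 0 + d.0) has moves -a-> m1
  m1 = 0 + 0 + d.0 has moves -d-> m2
  m2 = 0 has moves stopped
Reachable graph of Q (2 states):
  n0 = 0 + 0 + d.0 has moves -d-> n1
  n1 = 0 has moves stopped
Trace ⟨a⟩ through P, begin at {m0}:
  step 1 (a): {m1}
  ✓ P
Trace ⟨a⟩ through Q, begin at {n0}:
  step 1 (a): ∅  — Q cannot continue

a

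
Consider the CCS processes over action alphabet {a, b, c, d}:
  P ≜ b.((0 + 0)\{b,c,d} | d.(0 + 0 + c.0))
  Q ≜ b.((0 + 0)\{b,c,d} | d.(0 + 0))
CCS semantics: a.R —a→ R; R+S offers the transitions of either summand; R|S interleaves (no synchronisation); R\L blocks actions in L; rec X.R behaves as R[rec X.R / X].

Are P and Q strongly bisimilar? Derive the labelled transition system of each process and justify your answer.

not bisimilar

LTS(P): 4 reachable states
  p0 = b.((0 + 0)\{b,c,d} | d.(0 + 0 + c.0)) has moves --b--▸ p1
  p1 = (0 + 0)\{b,c,d} | d.(0 + 0 + c.0) has moves --d--▸ p2
  p2 = (0 + 0)\{b,c,d} | (0 + 0 + c.0) has moves --c--▸ p3
  p3 = (0 + 0)\{b,c,d} | 0 has moves ·
LTS(Q): 3 reachable states
  q0 = b.((0 + 0)\{b,c,d} | d.(0 + 0)) has moves --b--▸ q1
  q1 = (0 + 0)\{b,c,d} | d.(0 + 0) has moves --d--▸ q2
  q2 = (0 + 0)\{b,c,d} | (0 + 0) has moves ·
Coarsest stable partition (strong bisimilarity classes):
  B0 = {p0}
  B1 = {p1}
  B2 = {p2}
  B3 = {p3, q2}
  B4 = {q0}
  B5 = {q1}
p0 ∈ B0, q0 ∈ B4 → different blocks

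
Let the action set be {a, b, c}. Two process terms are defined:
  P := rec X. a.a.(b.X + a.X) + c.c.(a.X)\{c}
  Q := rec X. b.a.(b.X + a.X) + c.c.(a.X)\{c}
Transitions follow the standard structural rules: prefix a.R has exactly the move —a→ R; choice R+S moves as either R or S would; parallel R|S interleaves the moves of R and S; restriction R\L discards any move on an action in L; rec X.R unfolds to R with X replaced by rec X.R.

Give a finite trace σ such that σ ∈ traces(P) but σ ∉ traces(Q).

a

Reachable graph of P (8 states):
  u0 = rec X. a.a.(b.X + a.X) + c.c.(a.X)\{c} ⊢ =a=> u1, =c=> u2
  u1 = a.(b.(rec X. a.a.(b.X + a.X) + c.c.(a.X)\{c}) + a.(rec X. a.a.(b.X + a.X) + c.c.(a.X)\{c})) ⊢ =a=> u3
  u2 = c.(a.(rec X. a.a.(b.X + a.X) + c.c.(a.X)\{c}))\{c} ⊢ =c=> u4
  u3 = b.(rec X. a.a.(b.X + a.X) + c.c.(a.X)\{c}) + a.(rec X. a.a.(b.X + a.X) + c.c.(a.X)\{c}) ⊢ =a=> u0, =b=> u0
  u4 = (a.(rec X. a.a.(b.X + a.X) + c.c.(a.X)\{c}))\{c} ⊢ =a=> u5
  u5 = (rec X. a.a.(b.X + a.X) + c.c.(a.X)\{c})\{c} ⊢ =a=> u6
  u6 = (a.(b.(rec X. a.a.(b.X + a.X) + c.c.(a.X)\{c}) + a.(rec X. a.a.(b.X + a.X) + c.c.(a.X)\{c})))\{c} ⊢ =a=> u7
  u7 = (b.(rec X. a.a.(b.X + a.X) + c.c.(a.X)\{c}) + a.(rec X. a.a.(b.X + a.X) + c.c.(a.X)\{c}))\{c} ⊢ =a=> u5, =b=> u5
Reachable graph of Q (8 states):
  v0 = rec X. b.a.(b.X + a.X) + c.c.(a.X)\{c} ⊢ =b=> v1, =c=> v2
  v1 = a.(b.(rec X. b.a.(b.X + a.X) + c.c.(a.X)\{c}) + a.(rec X. b.a.(b.X + a.X) + c.c.(a.X)\{c})) ⊢ =a=> v3
  v2 = c.(a.(rec X. b.a.(b.X + a.X) + c.c.(a.X)\{c}))\{c} ⊢ =c=> v4
  v3 = b.(rec X. b.a.(b.X + a.X) + c.c.(a.X)\{c}) + a.(rec X. b.a.(b.X + a.X) + c.c.(a.X)\{c}) ⊢ =a=> v0, =b=> v0
  v4 = (a.(rec X. b.a.(b.X + a.X) + c.c.(a.X)\{c}))\{c} ⊢ =a=> v5
  v5 = (rec X. b.a.(b.X + a.X) + c.c.(a.X)\{c})\{c} ⊢ =b=> v6
  v6 = (a.(b.(rec X. b.a.(b.X + a.X) + c.c.(a.X)\{c}) + a.(rec X. b.a.(b.X + a.X) + c.c.(a.X)\{c})))\{c} ⊢ =a=> v7
  v7 = (b.(rec X. b.a.(b.X + a.X) + c.c.(a.X)\{c}) + a.(rec X. b.a.(b.X + a.X) + c.c.(a.X)\{c}))\{c} ⊢ =a=> v5, =b=> v5
Trace ⟨a⟩ through P, begin at {u0}:
  after a @ step 1: {u1}
  ✓ P
Trace ⟨a⟩ through Q, begin at {v0}:
  after a @ step 1: no successor for Q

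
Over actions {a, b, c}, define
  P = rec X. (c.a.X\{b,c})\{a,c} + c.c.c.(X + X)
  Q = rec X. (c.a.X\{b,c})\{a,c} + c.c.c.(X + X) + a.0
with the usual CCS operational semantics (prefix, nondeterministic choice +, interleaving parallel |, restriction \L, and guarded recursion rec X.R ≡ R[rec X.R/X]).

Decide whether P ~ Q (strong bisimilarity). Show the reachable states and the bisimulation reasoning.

P's transition system — 4 states:
  s0 = rec X. (c.a.X\{b,c})\{a,c} + c.c.c.(X + X) has moves -c-> s1
  s1 = c.c.((rec X. (c.a.X\{b,c})\{a,c} + c.c.c.(X + X)) + (rec X. (c.a.X\{b,c})\{a,c} + c.c.c.(X + X))) has moves -c-> s2
  s2 = c.((rec X. (c.a.X\{b,c})\{a,c} + c.c.c.(X + X)) + (rec X. (c.a.X\{b,c})\{a,c} + c.c.c.(X + X))) has moves -c-> s3
  s3 = (rec X. (c.a.X\{b,c})\{a,c} + c.c.c.(X + X)) + (rec X. (c.a.X\{b,c})\{a,c} + c.c.c.(X + X)) has moves -c-> s1
Q's transition system — 5 states:
  t0 = rec X. (c.a.X\{b,c})\{a,c} + c.c.c.(X + X) + a.0 has moves -a-> t1, -c-> t2
  t1 = 0 has moves ∅
  t2 = c.c.((rec X. (c.a.X\{b,c})\{a,c} + c.c.c.(X + X) + a.0) + (rec X. (c.a.X\{b,c})\{a,c} + c.c.c.(X + X) + a.0)) has moves -c-> t3
  t3 = c.((rec X. (c.a.X\{b,c})\{a,c} + c.c.c.(X + X) + a.0) + (rec X. (c.a.X\{b,c})\{a,c} + c.c.c.(X + X) + a.0)) has moves -c-> t4
  t4 = (rec X. (c.a.X\{b,c})\{a,c} + c.c.c.(X + X) + a.0) + (rec X. (c.a.X\{b,c})\{a,c} + c.c.c.(X + X) + a.0) has moves -a-> t1, -c-> t2
Partition-refinement fixed point:
  B0 = {s0, s1, s2, s3}
  B1 = {t0, t4}
  B2 = {t1}
  B3 = {t2}
  B4 = {t3}
s0 ∈ B0, t0 ∈ B1 → different blocks

P ≁ Q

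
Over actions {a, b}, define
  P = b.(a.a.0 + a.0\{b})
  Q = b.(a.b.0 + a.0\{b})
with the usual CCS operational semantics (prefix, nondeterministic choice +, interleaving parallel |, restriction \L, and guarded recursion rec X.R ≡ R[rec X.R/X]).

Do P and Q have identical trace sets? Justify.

Reachable graph of P (5 states):
  p0 = b.(a.a.0 + a.0\{b}) :: —b→ p1
  p1 = a.a.0 + a.0\{b} :: —a→ p2, —a→ p3
  p2 = 0\{b} :: ·
  p3 = a.0 :: —a→ p4
  p4 = 0 :: ·
Reachable graph of Q (5 states):
  q0 = b.(a.b.0 + a.0\{b}) :: —b→ q1
  q1 = a.b.0 + a.0\{b} :: —a→ q2, —a→ q3
  q2 = 0\{b} :: ·
  q3 = b.0 :: —b→ q4
  q4 = 0 :: ·
Executing baa from P (initial set {p0}):
  step 1 (b): {p1}
  step 2 (a): {p2, p3}
  step 3 (a): {p4}
  P completes σ.
Executing baa from Q (initial set {q0}):
  step 1 (b): {q1}
  step 2 (a): {q2, q3}
  step 3 (a): ∅  — Q cannot continue

NO — witness ⟨baa⟩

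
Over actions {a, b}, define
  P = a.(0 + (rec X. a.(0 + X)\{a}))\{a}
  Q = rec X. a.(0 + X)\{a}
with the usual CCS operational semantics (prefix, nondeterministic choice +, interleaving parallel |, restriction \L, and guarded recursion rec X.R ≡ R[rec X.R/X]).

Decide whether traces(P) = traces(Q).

LTS(P): 2 reachable states
  p0 = a.(0 + (rec X. a.(0 + X)\{a}))\{a} :: ··a··> p1
  p1 = (0 + (rec X. a.(0 + X)\{a}))\{a} :: ∅
LTS(Q): 2 reachable states
  q0 = rec X. a.(0 + X)\{a} :: ··a··> q1
  q1 = (0 + (rec X. a.(0 + X)\{a}))\{a} :: ∅
Bisimilarity quotient blocks:
  B0 = {p0, q0}
  B1 = {p1, q1}
p0 ∈ B0, q0 ∈ B0 → same block
Bisimilar ⇒ trace-equivalent.

trace-equivalent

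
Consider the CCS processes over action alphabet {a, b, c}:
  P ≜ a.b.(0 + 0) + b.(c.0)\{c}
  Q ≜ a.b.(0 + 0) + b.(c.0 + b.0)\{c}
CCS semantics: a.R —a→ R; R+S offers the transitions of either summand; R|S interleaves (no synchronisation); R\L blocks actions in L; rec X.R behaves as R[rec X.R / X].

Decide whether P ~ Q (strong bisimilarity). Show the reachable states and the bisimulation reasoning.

LTS(P): 4 reachable states
  u0 = a.b.(0 + 0) + b.(c.0)\{c} has moves ··a··> u1, ··b··> u2
  u1 = b.(0 + 0) has moves ··b··> u3
  u2 = (c.0)\{c} has moves ∅
  u3 = 0 + 0 has moves ∅
LTS(Q): 5 reachable states
  v0 = a.b.(0 + 0) + b.(c.0 + b.0)\{c} has moves ··a··> v1, ··b··> v2
  v1 = b.(0 + 0) has moves ··b··> v3
  v2 = (c.0 + b.0)\{c} has moves ··b··> v4
  v3 = 0 + 0 has moves ∅
  v4 = 0\{c} has moves ∅
Bisimilarity quotient blocks:
  B0 = {u0}
  B1 = {u2, u3, v3, v4}
  B2 = {u1, v1, v2}
  B3 = {v0}
u0 ∈ B0, v0 ∈ B3 → different blocks

not bisimilar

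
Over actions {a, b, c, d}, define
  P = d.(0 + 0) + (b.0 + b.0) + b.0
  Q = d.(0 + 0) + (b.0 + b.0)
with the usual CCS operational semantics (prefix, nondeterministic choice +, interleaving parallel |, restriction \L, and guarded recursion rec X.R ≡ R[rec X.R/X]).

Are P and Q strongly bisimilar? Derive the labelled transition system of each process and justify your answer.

Reachable graph of P (3 states):
  s0 = d.(0 + 0) + (b.0 + b.0) + b.0 ⊢ -b-> s1, -d-> s2
  s1 = 0 ⊢ stopped
  s2 = 0 + 0 ⊢ stopped
Reachable graph of Q (3 states):
  t0 = d.(0 + 0) + (b.0 + b.0) ⊢ -b-> t1, -d-> t2
  t1 = 0 ⊢ stopped
  t2 = 0 + 0 ⊢ stopped
Coarsest stable partition (strong bisimilarity classes):
  B0 = {s0, t0}
  B1 = {s1, s2, t1, t2}
s0 ∈ B0, t0 ∈ B0 → same block

P ~ Q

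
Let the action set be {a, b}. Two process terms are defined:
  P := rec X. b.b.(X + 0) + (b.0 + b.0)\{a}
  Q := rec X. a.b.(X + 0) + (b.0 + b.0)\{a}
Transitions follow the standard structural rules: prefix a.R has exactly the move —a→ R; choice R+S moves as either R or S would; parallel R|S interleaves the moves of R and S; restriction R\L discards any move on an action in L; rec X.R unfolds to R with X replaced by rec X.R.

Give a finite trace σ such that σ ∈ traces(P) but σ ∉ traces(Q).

bb

P's transition system — 4 states:
  u0 = rec X. b.b.(X + 0) + (b.0 + b.0)\{a} ⊢ -b-> u1, -b-> u2
  u1 = 0\{a} ⊢ ·
  u2 = b.((rec X. b.b.(X + 0) + (b.0 + b.0)\{a}) + 0) ⊢ -b-> u3
  u3 = (rec X. b.b.(X + 0) + (b.0 + b.0)\{a}) + 0 ⊢ -b-> u1, -b-> u2
Q's transition system — 4 states:
  v0 = rec X. a.b.(X + 0) + (b.0 + b.0)\{a} ⊢ -a-> v1, -b-> v2
  v1 = b.((rec X. a.b.(X + 0) + (b.0 + b.0)\{a}) + 0) ⊢ -b-> v3
  v2 = 0\{a} ⊢ ·
  v3 = (rec X. a.b.(X + 0) + (b.0 + b.0)\{a}) + 0 ⊢ -a-> v1, -b-> v2
Executing bb from P (initial set {u0}):
  step 1 (b): {u1, u2}
  step 2 (b): {u3}
  P completes σ.
Executing bb from Q (initial set {v0}):
  step 1 (b): {v2}
  step 2 (b): ∅ (Q stuck)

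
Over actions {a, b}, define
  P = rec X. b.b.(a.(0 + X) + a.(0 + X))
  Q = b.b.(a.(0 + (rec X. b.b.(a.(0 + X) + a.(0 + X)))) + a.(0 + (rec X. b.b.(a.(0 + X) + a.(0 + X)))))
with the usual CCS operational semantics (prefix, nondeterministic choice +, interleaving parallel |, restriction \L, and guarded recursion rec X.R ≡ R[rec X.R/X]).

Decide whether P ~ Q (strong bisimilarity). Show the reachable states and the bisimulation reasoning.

P ~ Q

Reachable graph of P (4 states):
  u0 = rec X. b.b.(a.(0 + X) + a.(0 + X)) | --b--▸ u1
  u1 = b.(a.(0 + (rec X. b.b.(a.(0 + X) + a.(0 + X)))) + a.(0 + (rec X. b.b.(a.(0 + X) + a.(0 + X))))) | --b--▸ u2
  u2 = a.(0 + (rec X. b.b.(a.(0 + X) + a.(0 + X)))) + a.(0 + (rec X. b.b.(a.(0 + X) + a.(0 + X)))) | --a--▸ u3
  u3 = 0 + (rec X. b.b.(a.(0 + X) + a.(0 + X))) | --b--▸ u1
Reachable graph of Q (4 states):
  v0 = b.b.(a.(0 + (rec X. b.b.(a.(0 + X) + a.(0 + X)))) + a.(0 + (rec X. b.b.(a.(0 + X) + a.(0 + X))))) | --b--▸ v1
  v1 = b.(a.(0 + (rec X. b.b.(a.(0 + X) + a.(0 + X)))) + a.(0 + (rec X. b.b.(a.(0 + X) + a.(0 + X))))) | --b--▸ v2
  v2 = a.(0 + (rec X. b.b.(a.(0 + X) + a.(0 + X)))) + a.(0 + (rec X. b.b.(a.(0 + X) + a.(0 + X)))) | --a--▸ v3
  v3 = 0 + (rec X. b.b.(a.(0 + X) + a.(0 + X))) | --b--▸ v1
Partition-refinement fixed point:
  B0 = {u0, u3, v0, v3}
  B1 = {u1, v1}
  B2 = {u2, v2}
u0 ∈ B0, v0 ∈ B0 → same block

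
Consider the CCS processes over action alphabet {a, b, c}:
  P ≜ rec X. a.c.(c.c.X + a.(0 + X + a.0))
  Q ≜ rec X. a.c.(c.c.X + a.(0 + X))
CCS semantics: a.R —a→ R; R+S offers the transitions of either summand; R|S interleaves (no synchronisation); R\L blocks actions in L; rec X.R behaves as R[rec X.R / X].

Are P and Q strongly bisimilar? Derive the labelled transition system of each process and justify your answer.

not bisimilar

P's transition system — 6 states:
  u0 = rec X. a.c.(c.c.X + a.(0 + X + a.0)) :: —a→ u1
  u1 = c.(c.c.(rec X. a.c.(c.c.X + a.(0 + X + a.0))) + a.(0 + (rec X. a.c.(c.c.X + a.(0 + X + a.0))) + a.0)) :: —c→ u2
  u2 = c.c.(rec X. a.c.(c.c.X + a.(0 + X + a.0))) + a.(0 + (rec X. a.c.(c.c.X + a.(0 + X + a.0))) + a.0) :: —a→ u3, —c→ u4
  u3 = 0 + (rec X. a.c.(c.c.X + a.(0 + X + a.0))) + a.0 :: —a→ u1, —a→ u5
  u4 = c.(rec X. a.c.(c.c.X + a.(0 + X + a.0))) :: —c→ u0
  u5 = 0 :: deadlocked
Q's transition system — 5 states:
  v0 = rec X. a.c.(c.c.X + a.(0 + X)) :: —a→ v1
  v1 = c.(c.c.(rec X. a.c.(c.c.X + a.(0 + X))) + a.(0 + (rec X. a.c.(c.c.X + a.(0 + X))))) :: —c→ v2
  v2 = c.c.(rec X. a.c.(c.c.X + a.(0 + X))) + a.(0 + (rec X. a.c.(c.c.X + a.(0 + X)))) :: —a→ v3, —c→ v4
  v3 = 0 + (rec X. a.c.(c.c.X + a.(0 + X))) :: —a→ v1
  v4 = c.(rec X. a.c.(c.c.X + a.(0 + X))) :: —c→ v0
Coarsest stable partition (strong bisimilarity classes):
  B0 = {u0}
  B1 = {u1}
  B2 = {u2}
  B3 = {u4}
  B4 = {u3}
  B5 = {u5}
  B6 = {v0, v3}
  B7 = {v1}
  B8 = {v2}
  B9 = {v4}
u0 ∈ B0, v0 ∈ B6 → different blocks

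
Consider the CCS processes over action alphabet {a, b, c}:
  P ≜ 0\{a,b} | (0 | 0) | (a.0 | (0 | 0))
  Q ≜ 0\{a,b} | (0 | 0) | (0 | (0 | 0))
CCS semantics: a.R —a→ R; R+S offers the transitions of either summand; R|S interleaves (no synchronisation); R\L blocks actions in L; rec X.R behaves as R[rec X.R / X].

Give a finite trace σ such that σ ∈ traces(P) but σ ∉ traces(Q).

a

LTS(P): 2 reachable states
  p0 = 0\{a,b} | (0 | 0) | (a.0 | (0 | 0)) ⊢ --a--▸ p1
  p1 = 0\{a,b} | (0 | 0) | (0 | (0 | 0)) ⊢ ·
LTS(Q): 1 reachable states
  q0 = 0\{a,b} | (0 | 0) | (0 | (0 | 0)) ⊢ ·
Run σ = ⟨a⟩ on P: start {p0}
  after a @ step 1: {p1}
  — P admits the full trace.
Run σ = ⟨a⟩ on Q: start {q0}
  after a @ step 1: ∅  — Q cannot continue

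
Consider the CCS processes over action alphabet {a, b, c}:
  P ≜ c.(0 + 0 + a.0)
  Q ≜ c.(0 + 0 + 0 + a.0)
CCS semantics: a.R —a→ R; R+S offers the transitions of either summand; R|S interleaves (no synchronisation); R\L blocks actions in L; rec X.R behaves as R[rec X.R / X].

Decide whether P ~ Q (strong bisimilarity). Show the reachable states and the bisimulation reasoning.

YES

LTS(P): 3 reachable states
  m0 = c.(0 + 0 + a.0) → —c→ m1
  m1 = 0 + 0 + a.0 → —a→ m2
  m2 = 0 → stopped
LTS(Q): 3 reachable states
  n0 = c.(0 + 0 + 0 + a.0) → —c→ n1
  n1 = 0 + 0 + 0 + a.0 → —a→ n2
  n2 = 0 → stopped
Partition-refinement fixed point:
  B0 = {m0, n0}
  B1 = {m1, n1}
  B2 = {m2, n2}
m0 ∈ B0, n0 ∈ B0 → same block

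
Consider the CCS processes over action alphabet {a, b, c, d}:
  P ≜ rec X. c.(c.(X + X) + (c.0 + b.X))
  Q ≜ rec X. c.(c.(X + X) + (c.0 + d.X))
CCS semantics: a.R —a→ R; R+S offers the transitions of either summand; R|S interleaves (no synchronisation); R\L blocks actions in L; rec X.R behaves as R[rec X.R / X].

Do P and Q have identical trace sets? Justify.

LTS(P): 4 reachable states
  p0 = rec X. c.(c.(X + X) + (c.0 + b.X)) | =c=> p1
  p1 = c.((rec X. c.(c.(X + X) + (c.0 + b.X))) + (rec X. c.(c.(X + X) + (c.0 + b.X)))) + (c.0 + b.(rec X. c.(c.(X + X) + (c.0 + b.X)))) | =b=> p0, =c=> p2, =c=> p3
  p2 = (rec X. c.(c.(X + X) + (c.0 + b.X))) + (rec X. c.(c.(X + X) + (c.0 + b.X))) | =c=> p1
  p3 = 0 | stopped
LTS(Q): 4 reachable states
  q0 = rec X. c.(c.(X + X) + (c.0 + d.X)) | =c=> q1
  q1 = c.((rec X. c.(c.(X + X) + (c.0 + d.X))) + (rec X. c.(c.(X + X) + (c.0 + d.X)))) + (c.0 + d.(rec X. c.(c.(X + X) + (c.0 + d.X)))) | =c=> q2, =c=> q3, =d=> q0
  q2 = (rec X. c.(c.(X + X) + (c.0 + d.X))) + (rec X. c.(c.(X + X) + (c.0 + d.X))) | =c=> q1
  q3 = 0 | stopped
Run σ = ⟨cb⟩ on P: start {p0}
  after c @ step 1: {p1}
  after b @ step 2: {p0}
  P completes σ.
Run σ = ⟨cb⟩ on Q: start {q0}
  after c @ step 1: {q1}
  after b @ step 2: ∅ (Q stuck)

trace-distinct — witness ⟨cb⟩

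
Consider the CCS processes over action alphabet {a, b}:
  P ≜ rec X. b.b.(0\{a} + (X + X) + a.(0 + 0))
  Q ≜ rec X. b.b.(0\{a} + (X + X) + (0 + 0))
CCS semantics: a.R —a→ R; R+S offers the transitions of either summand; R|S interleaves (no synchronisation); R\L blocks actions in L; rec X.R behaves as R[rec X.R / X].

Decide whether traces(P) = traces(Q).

trace-distinct — witness ⟨bba⟩

LTS(P): 4 reachable states
  m0 = rec X. b.b.(0\{a} + (X + X) + a.(0 + 0)) | -b-> m1
  m1 = b.(0\{a} + ((rec X. b.b.(0\{a} + (X + X) + a.(0 + 0))) + (rec X. b.b.(0\{a} + (X + X) + a.(0 + 0)))) + a.(0 + 0)) | -b-> m2
  m2 = 0\{a} + ((rec X. b.b.(0\{a} + (X + X) + a.(0 + 0))) + (rec X. b.b.(0\{a} + (X + X) + a.(0 + 0)))) + a.(0 + 0) | -a-> m3, -b-> m1
  m3 = 0 + 0 | ·
LTS(Q): 3 reachable states
  n0 = rec X. b.b.(0\{a} + (X + X) + (0 + 0)) | -b-> n1
  n1 = b.(0\{a} + ((rec X. b.b.(0\{a} + (X + X) + (0 + 0))) + (rec X. b.b.(0\{a} + (X + X) + (0 + 0)))) + (0 + 0)) | -b-> n2
  n2 = 0\{a} + ((rec X. b.b.(0\{a} + (X + X) + (0 + 0))) + (rec X. b.b.(0\{a} + (X + X) + (0 + 0)))) + (0 + 0) | -b-> n1
Run σ = ⟨bba⟩ on P: start {m0}
  after b @ step 1: {m1}
  after b @ step 2: {m2}
  after a @ step 3: {m3}
  ✓ P
Run σ = ⟨bba⟩ on Q: start {n0}
  after b @ step 1: {n1}
  after b @ step 2: {n2}
  after a @ step 3: ∅ (Q stuck)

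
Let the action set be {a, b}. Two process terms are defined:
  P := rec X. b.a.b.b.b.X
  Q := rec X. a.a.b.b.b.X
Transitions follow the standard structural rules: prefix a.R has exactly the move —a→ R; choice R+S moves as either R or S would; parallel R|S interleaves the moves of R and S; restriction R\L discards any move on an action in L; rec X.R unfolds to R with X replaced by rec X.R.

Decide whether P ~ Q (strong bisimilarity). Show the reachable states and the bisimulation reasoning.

LTS(P): 5 reachable states
  u0 = rec X. b.a.b.b.b.X | =b=> u1
  u1 = a.b.b.b.(rec X. b.a.b.b.b.X) | =a=> u2
  u2 = b.b.b.(rec X. b.a.b.b.b.X) | =b=> u3
  u3 = b.b.(rec X. b.a.b.b.b.X) | =b=> u4
  u4 = b.(rec X. b.a.b.b.b.X) | =b=> u0
LTS(Q): 5 reachable states
  v0 = rec X. a.a.b.b.b.X | =a=> v1
  v1 = a.b.b.b.(rec X. a.a.b.b.b.X) | =a=> v2
  v2 = b.b.b.(rec X. a.a.b.b.b.X) | =b=> v3
  v3 = b.b.(rec X. a.a.b.b.b.X) | =b=> v4
  v4 = b.(rec X. a.a.b.b.b.X) | =b=> v0
Coarsest stable partition (strong bisimilarity classes):
  B0 = {u0}
  B1 = {u1}
  B2 = {u2}
  B3 = {u3}
  B4 = {u4}
  B5 = {v0}
  B6 = {v1}
  B7 = {v2}
  B8 = {v3}
  B9 = {v4}
u0 ∈ B0, v0 ∈ B5 → different blocks

NO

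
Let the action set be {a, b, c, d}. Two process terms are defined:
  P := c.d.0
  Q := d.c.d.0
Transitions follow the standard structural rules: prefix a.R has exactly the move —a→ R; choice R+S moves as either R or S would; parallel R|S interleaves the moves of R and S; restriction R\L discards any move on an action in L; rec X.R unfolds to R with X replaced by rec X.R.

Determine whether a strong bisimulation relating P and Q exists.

LTS(P): 3 reachable states
  u0 = c.d.0 ⊢ -c-> u1
  u1 = d.0 ⊢ -d-> u2
  u2 = 0 ⊢ ∅
LTS(Q): 4 reachable states
  v0 = d.c.d.0 ⊢ -d-> v1
  v1 = c.d.0 ⊢ -c-> v2
  v2 = d.0 ⊢ -d-> v3
  v3 = 0 ⊢ ∅
Partition-refinement fixed point:
  B0 = {u0, v1}
  B1 = {u1, v2}
  B2 = {u2, v3}
  B3 = {v0}
u0 ∈ B0, v0 ∈ B3 → different blocks

P ≁ Q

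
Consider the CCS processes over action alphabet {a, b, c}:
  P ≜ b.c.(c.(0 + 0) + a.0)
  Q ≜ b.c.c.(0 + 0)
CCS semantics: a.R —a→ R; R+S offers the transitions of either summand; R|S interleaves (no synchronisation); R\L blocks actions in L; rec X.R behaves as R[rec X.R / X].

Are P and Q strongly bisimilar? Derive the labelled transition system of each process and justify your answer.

LTS(P): 5 reachable states
  p0 = b.c.(c.(0 + 0) + a.0) | --b--▸ p1
  p1 = c.(c.(0 + 0) + a.0) | --c--▸ p2
  p2 = c.(0 + 0) + a.0 | --a--▸ p3, --c--▸ p4
  p3 = 0 | deadlocked
  p4 = 0 + 0 | deadlocked
LTS(Q): 4 reachable states
  q0 = b.c.c.(0 + 0) | --b--▸ q1
  q1 = c.c.(0 + 0) | --c--▸ q2
  q2 = c.(0 + 0) | --c--▸ q3
  q3 = 0 + 0 | deadlocked
Partition-refinement fixed point:
  B0 = {p0}
  B1 = {p1}
  B2 = {p2}
  B3 = {p3, p4, q3}
  B4 = {q0}
  B5 = {q1}
  B6 = {q2}
p0 ∈ B0, q0 ∈ B4 → different blocks

not bisimilar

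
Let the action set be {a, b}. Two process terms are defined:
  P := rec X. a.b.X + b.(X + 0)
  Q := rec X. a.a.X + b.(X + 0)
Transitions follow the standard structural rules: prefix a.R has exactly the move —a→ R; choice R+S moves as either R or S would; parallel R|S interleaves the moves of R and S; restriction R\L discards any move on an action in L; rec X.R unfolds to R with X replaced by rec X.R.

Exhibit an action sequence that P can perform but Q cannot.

P's transition system — 3 states:
  m0 = rec X. a.b.X + b.(X + 0) → -a-> m1, -b-> m2
  m1 = b.(rec X. a.b.X + b.(X + 0)) → -b-> m0
  m2 = (rec X. a.b.X + b.(X + 0)) + 0 → -a-> m1, -b-> m2
Q's transition system — 3 states:
  n0 = rec X. a.a.X + b.(X + 0) → -a-> n1, -b-> n2
  n1 = a.(rec X. a.a.X + b.(X + 0)) → -a-> n0
  n2 = (rec X. a.a.X + b.(X + 0)) + 0 → -a-> n1, -b-> n2
Trace ⟨ab⟩ through P, begin at {m0}:
  [1] a ⇒ {m1}
  [2] b ⇒ {m0}
  — P admits the full trace.
Trace ⟨ab⟩ through Q, begin at {n0}:
  [1] a ⇒ {n1}
  [2] b ⇒ no successor for Q

ab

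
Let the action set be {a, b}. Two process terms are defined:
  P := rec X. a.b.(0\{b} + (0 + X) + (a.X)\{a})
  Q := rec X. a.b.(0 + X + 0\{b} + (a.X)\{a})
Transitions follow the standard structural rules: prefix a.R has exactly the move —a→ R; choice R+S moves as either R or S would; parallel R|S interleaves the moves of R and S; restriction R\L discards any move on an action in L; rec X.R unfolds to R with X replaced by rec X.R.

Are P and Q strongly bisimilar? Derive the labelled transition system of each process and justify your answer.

bisimilar

P's transition system — 3 states:
  m0 = rec X. a.b.(0\{b} + (0 + X) + (a.X)\{a}) has moves —a→ m1
  m1 = b.(0\{b} + (0 + (rec X. a.b.(0\{b} + (0 + X) + (a.X)\{a}))) + (a.(rec X. a.b.(0\{b} + (0 + X) + (a.X)\{a})))\{a}) has moves —b→ m2
  m2 = 0\{b} + (0 + (rec X. a.b.(0\{b} + (0 + X) + (a.X)\{a}))) + (a.(rec X. a.b.(0\{b} + (0 + X) + (a.X)\{a})))\{a} has moves —a→ m1
Q's transition system — 3 states:
  n0 = rec X. a.b.(0 + X + 0\{b} + (a.X)\{a}) has moves —a→ n1
  n1 = b.(0 + (rec X. a.b.(0 + X + 0\{b} + (a.X)\{a})) + 0\{b} + (a.(rec X. a.b.(0 + X + 0\{b} + (a.X)\{a})))\{a}) has moves —b→ n2
  n2 = 0 + (rec X. a.b.(0 + X + 0\{b} + (a.X)\{a})) + 0\{b} + (a.(rec X. a.b.(0 + X + 0\{b} + (a.X)\{a})))\{a} has moves —a→ n1
Coarsest stable partition (strong bisimilarity classes):
  B0 = {m0, m2, n0, n2}
  B1 = {m1, n1}
m0 ∈ B0, n0 ∈ B0 → same block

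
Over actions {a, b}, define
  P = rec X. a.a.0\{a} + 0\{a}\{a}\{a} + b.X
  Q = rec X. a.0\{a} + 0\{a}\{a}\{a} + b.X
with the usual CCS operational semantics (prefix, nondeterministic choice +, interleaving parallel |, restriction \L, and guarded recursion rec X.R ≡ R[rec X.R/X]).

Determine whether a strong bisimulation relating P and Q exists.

Reachable graph of P (3 states):
  u0 = rec X. a.a.0\{a} + 0\{a}\{a}\{a} + b.X :: =a=> u1, =b=> u0
  u1 = a.0\{a} :: =a=> u2
  u2 = 0\{a} :: ·
Reachable graph of Q (2 states):
  v0 = rec X. a.0\{a} + 0\{a}\{a}\{a} + b.X :: =a=> v1, =b=> v0
  v1 = 0\{a} :: ·
Partition-refinement fixed point:
  B0 = {u0}
  B1 = {u1}
  B2 = {u2, v1}
  B3 = {v0}
u0 ∈ B0, v0 ∈ B3 → different blocks

not bisimilar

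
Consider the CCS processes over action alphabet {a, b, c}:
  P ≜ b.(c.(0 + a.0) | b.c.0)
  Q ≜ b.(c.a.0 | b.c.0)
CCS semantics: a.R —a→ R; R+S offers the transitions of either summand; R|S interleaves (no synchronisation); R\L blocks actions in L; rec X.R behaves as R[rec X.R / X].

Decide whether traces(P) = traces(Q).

traces(P) = traces(Q)

P's transition system — 10 states:
  s0 = b.(c.(0 + a.0) | b.c.0) → -b-> s1
  s1 = c.(0 + a.0) | b.c.0 → -b-> s2, -c-> s3
  s2 = c.(0 + a.0) | c.0 → -c-> s4, -c-> s5
  s3 = (0 + a.0) | b.c.0 → -a-> s6, -b-> s4
  s4 = (0 + a.0) | c.0 → -a-> s7, -c-> s8
  s5 = c.(0 + a.0) | 0 → -c-> s8
  s6 = 0 | b.c.0 → -b-> s7
  s7 = 0 | c.0 → -c-> s9
  s8 = (0 + a.0) | 0 → -a-> s9
  s9 = 0 | 0 → (no moves)
Q's transition system — 10 states:
  t0 = b.(c.a.0 | b.c.0) → -b-> t1
  t1 = c.a.0 | b.c.0 → -b-> t2, -c-> t3
  t2 = c.a.0 | c.0 → -c-> t4, -c-> t5
  t3 = a.0 | b.c.0 → -a-> t6, -b-> t4
  t4 = a.0 | c.0 → -a-> t7, -c-> t8
  t5 = c.a.0 | 0 → -c-> t8
  t6 = 0 | b.c.0 → -b-> t7
  t7 = 0 | c.0 → -c-> t9
  t8 = a.0 | 0 → -a-> t9
  t9 = 0 | 0 → (no moves)
Bisimilarity quotient blocks:
  B0 = {s0, t0}
  B1 = {s1, t1}
  B2 = {s2, t2}
  B3 = {s5, t5}
  B4 = {s8, t8}
  B5 = {s9, t9}
  B6 = {s4, t4}
  B7 = {s7, t7}
  B8 = {s3, t3}
  B9 = {s6, t6}
s0 ∈ B0, t0 ∈ B0 → same block
Bisimilar ⇒ trace-equivalent.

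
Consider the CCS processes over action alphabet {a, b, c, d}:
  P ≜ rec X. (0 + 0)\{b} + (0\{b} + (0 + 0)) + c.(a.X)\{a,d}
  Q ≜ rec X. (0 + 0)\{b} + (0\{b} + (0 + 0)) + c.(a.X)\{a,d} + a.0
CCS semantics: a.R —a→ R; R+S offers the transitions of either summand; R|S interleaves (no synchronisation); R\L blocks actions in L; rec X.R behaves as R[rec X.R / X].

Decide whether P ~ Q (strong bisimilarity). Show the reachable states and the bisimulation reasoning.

NO

Reachable graph of P (2 states):
  p0 = rec X. (0 + 0)\{b} + (0\{b} + (0 + 0)) + c.(a.X)\{a,d} ⊢ ··c··> p1
  p1 = (a.(rec X. (0 + 0)\{b} + (0\{b} + (0 + 0)) + c.(a.X)\{a,d}))\{a,d} ⊢ deadlocked
Reachable graph of Q (3 states):
  q0 = rec X. (0 + 0)\{b} + (0\{b} + (0 + 0)) + c.(a.X)\{a,d} + a.0 ⊢ ··a··> q1, ··c··> q2
  q1 = 0 ⊢ deadlocked
  q2 = (a.(rec X. (0 + 0)\{b} + (0\{b} + (0 + 0)) + c.(a.X)\{a,d} + a.0))\{a,d} ⊢ deadlocked
Bisimilarity quotient blocks:
  B0 = {p0}
  B1 = {p1, q1, q2}
  B2 = {q0}
p0 ∈ B0, q0 ∈ B2 → different blocks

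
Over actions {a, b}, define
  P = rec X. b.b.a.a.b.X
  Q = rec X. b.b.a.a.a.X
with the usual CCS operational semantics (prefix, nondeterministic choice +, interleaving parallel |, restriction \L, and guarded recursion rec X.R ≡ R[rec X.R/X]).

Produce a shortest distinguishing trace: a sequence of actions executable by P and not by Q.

Reachable graph of P (5 states):
  m0 = rec X. b.b.a.a.b.X | ··b··> m1
  m1 = b.a.a.b.(rec X. b.b.a.a.b.X) | ··b··> m2
  m2 = a.a.b.(rec X. b.b.a.a.b.X) | ··a··> m3
  m3 = a.b.(rec X. b.b.a.a.b.X) | ··a··> m4
  m4 = b.(rec X. b.b.a.a.b.X) | ··b··> m0
Reachable graph of Q (5 states):
  n0 = rec X. b.b.a.a.a.X | ··b··> n1
  n1 = b.a.a.a.(rec X. b.b.a.a.a.X) | ··b··> n2
  n2 = a.a.a.(rec X. b.b.a.a.a.X) | ··a··> n3
  n3 = a.a.(rec X. b.b.a.a.a.X) | ··a··> n4
  n4 = a.(rec X. b.b.a.a.a.X) | ··a··> n0
Executing bbaab from P (initial set {m0}):
  step 1 (b): {m1}
  step 2 (b): {m2}
  step 3 (a): {m3}
  step 4 (a): {m4}
  step 5 (b): {m0}
  — P admits the full trace.
Executing bbaab from Q (initial set {n0}):
  step 1 (b): {n1}
  step 2 (b): {n2}
  step 3 (a): {n3}
  step 4 (a): {n4}
  step 5 (b): ∅ (Q stuck)

bbaab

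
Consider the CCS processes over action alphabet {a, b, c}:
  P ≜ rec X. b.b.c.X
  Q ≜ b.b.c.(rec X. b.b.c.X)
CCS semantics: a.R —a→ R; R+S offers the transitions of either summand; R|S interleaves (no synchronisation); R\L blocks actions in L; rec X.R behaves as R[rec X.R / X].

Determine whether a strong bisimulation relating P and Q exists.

P's transition system — 3 states:
  s0 = rec X. b.b.c.X | —b→ s1
  s1 = b.c.(rec X. b.b.c.X) | —b→ s2
  s2 = c.(rec X. b.b.c.X) | —c→ s0
Q's transition system — 4 states:
  t0 = b.b.c.(rec X. b.b.c.X) | —b→ t1
  t1 = b.c.(rec X. b.b.c.X) | —b→ t2
  t2 = c.(rec X. b.b.c.X) | —c→ t3
  t3 = rec X. b.b.c.X | —b→ t1
Bisimilarity quotient blocks:
  B0 = {s0, t0, t3}
  B1 = {s1, t1}
  B2 = {s2, t2}
s0 ∈ B0, t0 ∈ B0 → same block

P ~ Q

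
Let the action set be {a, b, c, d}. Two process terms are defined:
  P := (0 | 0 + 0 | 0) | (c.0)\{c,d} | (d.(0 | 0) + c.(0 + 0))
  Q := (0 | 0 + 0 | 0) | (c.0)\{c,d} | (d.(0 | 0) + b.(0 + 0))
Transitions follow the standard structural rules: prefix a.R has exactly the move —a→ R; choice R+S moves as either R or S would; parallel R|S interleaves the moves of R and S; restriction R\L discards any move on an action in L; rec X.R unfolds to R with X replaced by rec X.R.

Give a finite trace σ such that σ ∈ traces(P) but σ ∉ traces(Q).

LTS(P): 3 reachable states
  u0 = (0 | 0 + 0 | 0) | (c.0)\{c,d} | (d.(0 | 0) + c.(0 + 0)) ⊢ =c=> u1, =d=> u2
  u1 = (0 | 0 + 0 | 0) | (c.0)\{c,d} | (0 + 0) ⊢ ·
  u2 = (0 | 0 + 0 | 0) | (c.0)\{c,d} | (0 | 0) ⊢ ·
LTS(Q): 3 reachable states
  v0 = (0 | 0 + 0 | 0) | (c.0)\{c,d} | (d.(0 | 0) + b.(0 + 0)) ⊢ =b=> v1, =d=> v2
  v1 = (0 | 0 + 0 | 0) | (c.0)\{c,d} | (0 + 0) ⊢ ·
  v2 = (0 | 0 + 0 | 0) | (c.0)\{c,d} | (0 | 0) ⊢ ·
Run σ = ⟨c⟩ on P: start {u0}
  [1] c ⇒ {u1}
  — P admits the full trace.
Run σ = ⟨c⟩ on Q: start {v0}
  [1] c ⇒ ∅ (Q stuck)

c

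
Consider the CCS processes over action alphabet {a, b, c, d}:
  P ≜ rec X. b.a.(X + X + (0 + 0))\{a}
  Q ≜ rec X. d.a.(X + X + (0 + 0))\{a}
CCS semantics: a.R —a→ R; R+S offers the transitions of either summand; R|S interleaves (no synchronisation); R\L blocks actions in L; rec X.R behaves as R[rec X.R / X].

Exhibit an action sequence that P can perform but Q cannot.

b

P's transition system — 4 states:
  u0 = rec X. b.a.(X + X + (0 + 0))\{a} | -b-> u1
  u1 = a.((rec X. b.a.(X + X + (0 + 0))\{a}) + (rec X. b.a.(X + X + (0 + 0))\{a}) + (0 + 0))\{a} | -a-> u2
  u2 = ((rec X. b.a.(X + X + (0 + 0))\{a}) + (rec X. b.a.(X + X + (0 + 0))\{a}) + (0 + 0))\{a} | -b-> u3
  u3 = (a.((rec X. b.a.(X + X + (0 + 0))\{a}) + (rec X. b.a.(X + X + (0 + 0))\{a}) + (0 + 0))\{a})\{a} | deadlocked
Q's transition system — 4 states:
  v0 = rec X. d.a.(X + X + (0 + 0))\{a} | -d-> v1
  v1 = a.((rec X. d.a.(X + X + (0 + 0))\{a}) + (rec X. d.a.(X + X + (0 + 0))\{a}) + (0 + 0))\{a} | -a-> v2
  v2 = ((rec X. d.a.(X + X + (0 + 0))\{a}) + (rec X. d.a.(X + X + (0 + 0))\{a}) + (0 + 0))\{a} | -d-> v3
  v3 = (a.((rec X. d.a.(X + X + (0 + 0))\{a}) + (rec X. d.a.(X + X + (0 + 0))\{a}) + (0 + 0))\{a})\{a} | deadlocked
Executing b from P (initial set {u0}):
  step 1 (b): {u1}
  — P admits the full trace.
Executing b from Q (initial set {v0}):
  step 1 (b): no successor for Q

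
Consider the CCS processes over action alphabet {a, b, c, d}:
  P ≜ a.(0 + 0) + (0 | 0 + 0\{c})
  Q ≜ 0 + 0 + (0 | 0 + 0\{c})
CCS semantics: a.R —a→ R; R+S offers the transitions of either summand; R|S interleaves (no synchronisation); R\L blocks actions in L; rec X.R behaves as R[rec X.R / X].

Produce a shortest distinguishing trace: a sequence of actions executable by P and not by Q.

a

LTS(P): 2 reachable states
  u0 = a.(0 + 0) + (0 | 0 + 0\{c}) | -a-> u1
  u1 = 0 + 0 | ·
LTS(Q): 1 reachable states
  v0 = 0 + 0 + (0 | 0 + 0\{c}) | ·
Executing a from P (initial set {u0}):
  [1] a ⇒ {u1}
  ✓ P
Executing a from Q (initial set {v0}):
  [1] a ⇒ ∅ (Q stuck)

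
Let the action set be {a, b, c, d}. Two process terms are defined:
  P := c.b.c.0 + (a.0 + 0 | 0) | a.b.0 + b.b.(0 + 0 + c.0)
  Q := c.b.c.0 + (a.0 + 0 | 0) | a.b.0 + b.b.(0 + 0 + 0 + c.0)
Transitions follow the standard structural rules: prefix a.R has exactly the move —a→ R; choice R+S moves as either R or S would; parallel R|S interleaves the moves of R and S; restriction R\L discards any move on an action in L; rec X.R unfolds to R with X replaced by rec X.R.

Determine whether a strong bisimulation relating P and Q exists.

bisimilar

P's transition system — 11 states:
  m0 = c.b.c.0 + (a.0 + 0 | 0) | a.b.0 + b.b.(0 + 0 + c.0) :: =a=> m1, =a=> m2, =b=> m3, =c=> m4
  m1 = (a.0 + 0 | 0) | b.0 :: =a=> m5, =b=> m6
  m2 = 0 | a.b.0 :: =a=> m5
  m3 = b.(0 + 0 + c.0) :: =b=> m7
  m4 = b.c.0 :: =b=> m8
  m5 = 0 | b.0 :: =b=> m9
  m6 = (a.0 + 0 | 0) | 0 :: =a=> m9
  m7 = 0 + 0 + c.0 :: =c=> m10
  m8 = c.0 :: =c=> m10
  m9 = 0 | 0 :: (no moves)
  m10 = 0 :: (no moves)
Q's transition system — 11 states:
  n0 = c.b.c.0 + (a.0 + 0 | 0) | a.b.0 + b.b.(0 + 0 + 0 + c.0) :: =a=> n1, =a=> n2, =b=> n3, =c=> n4
  n1 = (a.0 + 0 | 0) | b.0 :: =a=> n5, =b=> n6
  n2 = 0 | a.b.0 :: =a=> n5
  n3 = b.(0 + 0 + 0 + c.0) :: =b=> n7
  n4 = b.c.0 :: =b=> n8
  n5 = 0 | b.0 :: =b=> n9
  n6 = (a.0 + 0 | 0) | 0 :: =a=> n9
  n7 = 0 + 0 + 0 + c.0 :: =c=> n10
  n8 = c.0 :: =c=> n10
  n9 = 0 | 0 :: (no moves)
  n10 = 0 :: (no moves)
Coarsest stable partition (strong bisimilarity classes):
  B0 = {m0, n0}
  B1 = {m1, n1}
  B2 = {m5, n5}
  B3 = {m10, m9, n10, n9}
  B4 = {m6, n6}
  B5 = {m3, m4, n3, n4}
  B6 = {m7, m8, n7, n8}
  B7 = {m2, n2}
m0 ∈ B0, n0 ∈ B0 → same block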